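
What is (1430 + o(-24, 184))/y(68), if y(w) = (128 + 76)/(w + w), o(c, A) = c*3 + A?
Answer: 1028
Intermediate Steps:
o(c, A) = A + 3*c (o(c, A) = 3*c + A = A + 3*c)
y(w) = 102/w (y(w) = 204/((2*w)) = 204*(1/(2*w)) = 102/w)
(1430 + o(-24, 184))/y(68) = (1430 + (184 + 3*(-24)))/((102/68)) = (1430 + (184 - 72))/((102*(1/68))) = (1430 + 112)/(3/2) = 1542*(2/3) = 1028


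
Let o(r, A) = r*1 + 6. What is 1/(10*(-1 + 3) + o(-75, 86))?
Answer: -1/49 ≈ -0.020408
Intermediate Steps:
o(r, A) = 6 + r (o(r, A) = r + 6 = 6 + r)
1/(10*(-1 + 3) + o(-75, 86)) = 1/(10*(-1 + 3) + (6 - 75)) = 1/(10*2 - 69) = 1/(20 - 69) = 1/(-49) = -1/49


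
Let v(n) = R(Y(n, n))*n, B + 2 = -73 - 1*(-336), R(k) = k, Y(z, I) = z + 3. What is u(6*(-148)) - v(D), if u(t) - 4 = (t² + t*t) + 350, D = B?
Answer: 1508538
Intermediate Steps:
Y(z, I) = 3 + z
B = 261 (B = -2 + (-73 - 1*(-336)) = -2 + (-73 + 336) = -2 + 263 = 261)
D = 261
v(n) = n*(3 + n) (v(n) = (3 + n)*n = n*(3 + n))
u(t) = 354 + 2*t² (u(t) = 4 + ((t² + t*t) + 350) = 4 + ((t² + t²) + 350) = 4 + (2*t² + 350) = 4 + (350 + 2*t²) = 354 + 2*t²)
u(6*(-148)) - v(D) = (354 + 2*(6*(-148))²) - 261*(3 + 261) = (354 + 2*(-888)²) - 261*264 = (354 + 2*788544) - 1*68904 = (354 + 1577088) - 68904 = 1577442 - 68904 = 1508538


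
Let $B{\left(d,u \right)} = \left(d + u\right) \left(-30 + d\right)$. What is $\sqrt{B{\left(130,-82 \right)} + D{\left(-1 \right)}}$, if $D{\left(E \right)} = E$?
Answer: $\sqrt{4799} \approx 69.275$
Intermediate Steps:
$B{\left(d,u \right)} = \left(-30 + d\right) \left(d + u\right)$
$\sqrt{B{\left(130,-82 \right)} + D{\left(-1 \right)}} = \sqrt{\left(130^{2} - 3900 - -2460 + 130 \left(-82\right)\right) - 1} = \sqrt{\left(16900 - 3900 + 2460 - 10660\right) - 1} = \sqrt{4800 - 1} = \sqrt{4799}$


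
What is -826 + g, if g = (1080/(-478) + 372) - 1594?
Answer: -490012/239 ≈ -2050.3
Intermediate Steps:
g = -292598/239 (g = (1080*(-1/478) + 372) - 1594 = (-540/239 + 372) - 1594 = 88368/239 - 1594 = -292598/239 ≈ -1224.3)
-826 + g = -826 - 292598/239 = -490012/239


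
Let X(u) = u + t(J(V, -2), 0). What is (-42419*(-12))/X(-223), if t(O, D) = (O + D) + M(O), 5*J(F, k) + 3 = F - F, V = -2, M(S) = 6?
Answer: -636285/272 ≈ -2339.3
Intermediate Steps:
J(F, k) = -3/5 (J(F, k) = -3/5 + (F - F)/5 = -3/5 + (1/5)*0 = -3/5 + 0 = -3/5)
t(O, D) = 6 + D + O (t(O, D) = (O + D) + 6 = (D + O) + 6 = 6 + D + O)
X(u) = 27/5 + u (X(u) = u + (6 + 0 - 3/5) = u + 27/5 = 27/5 + u)
(-42419*(-12))/X(-223) = (-42419*(-12))/(27/5 - 223) = 509028/(-1088/5) = 509028*(-5/1088) = -636285/272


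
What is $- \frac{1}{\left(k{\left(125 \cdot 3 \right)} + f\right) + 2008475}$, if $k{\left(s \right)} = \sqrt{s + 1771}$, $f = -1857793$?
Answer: $- \frac{75341}{11352531489} + \frac{\sqrt{2146}}{22705062978} \approx -6.6345 \cdot 10^{-6}$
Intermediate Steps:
$k{\left(s \right)} = \sqrt{1771 + s}$
$- \frac{1}{\left(k{\left(125 \cdot 3 \right)} + f\right) + 2008475} = - \frac{1}{\left(\sqrt{1771 + 125 \cdot 3} - 1857793\right) + 2008475} = - \frac{1}{\left(\sqrt{1771 + 375} - 1857793\right) + 2008475} = - \frac{1}{\left(\sqrt{2146} - 1857793\right) + 2008475} = - \frac{1}{\left(-1857793 + \sqrt{2146}\right) + 2008475} = - \frac{1}{150682 + \sqrt{2146}}$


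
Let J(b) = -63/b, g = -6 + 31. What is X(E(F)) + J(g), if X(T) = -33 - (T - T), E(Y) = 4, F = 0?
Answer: -888/25 ≈ -35.520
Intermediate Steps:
g = 25
X(T) = -33 (X(T) = -33 - 1*0 = -33 + 0 = -33)
X(E(F)) + J(g) = -33 - 63/25 = -888/25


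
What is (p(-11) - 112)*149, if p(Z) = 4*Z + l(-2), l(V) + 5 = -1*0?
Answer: -23989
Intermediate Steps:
l(V) = -5 (l(V) = -5 - 1*0 = -5 + 0 = -5)
p(Z) = -5 + 4*Z (p(Z) = 4*Z - 5 = -5 + 4*Z)
(p(-11) - 112)*149 = ((-5 + 4*(-11)) - 112)*149 = ((-5 - 44) - 112)*149 = (-49 - 112)*149 = -161*149 = -23989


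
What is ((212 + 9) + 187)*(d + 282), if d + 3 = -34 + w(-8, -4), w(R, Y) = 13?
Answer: 105264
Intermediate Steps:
d = -24 (d = -3 + (-34 + 13) = -3 - 21 = -24)
((212 + 9) + 187)*(d + 282) = ((212 + 9) + 187)*(-24 + 282) = (221 + 187)*258 = 408*258 = 105264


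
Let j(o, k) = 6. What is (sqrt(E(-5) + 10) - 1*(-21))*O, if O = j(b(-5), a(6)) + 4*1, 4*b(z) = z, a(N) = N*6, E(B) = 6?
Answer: 250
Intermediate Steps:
a(N) = 6*N
b(z) = z/4
O = 10 (O = 6 + 4*1 = 6 + 4 = 10)
(sqrt(E(-5) + 10) - 1*(-21))*O = (sqrt(6 + 10) - 1*(-21))*10 = (sqrt(16) + 21)*10 = (4 + 21)*10 = 25*10 = 250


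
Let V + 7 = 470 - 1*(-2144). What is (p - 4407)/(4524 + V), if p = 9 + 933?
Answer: -1155/2377 ≈ -0.48591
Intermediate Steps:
p = 942
V = 2607 (V = -7 + (470 - 1*(-2144)) = -7 + (470 + 2144) = -7 + 2614 = 2607)
(p - 4407)/(4524 + V) = (942 - 4407)/(4524 + 2607) = -3465/7131 = -3465*1/7131 = -1155/2377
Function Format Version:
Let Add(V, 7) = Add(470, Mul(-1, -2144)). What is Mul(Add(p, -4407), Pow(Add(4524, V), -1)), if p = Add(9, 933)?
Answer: Rational(-1155, 2377) ≈ -0.48591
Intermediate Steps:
p = 942
V = 2607 (V = Add(-7, Add(470, Mul(-1, -2144))) = Add(-7, Add(470, 2144)) = Add(-7, 2614) = 2607)
Mul(Add(p, -4407), Pow(Add(4524, V), -1)) = Mul(Add(942, -4407), Pow(Add(4524, 2607), -1)) = Mul(-3465, Pow(7131, -1)) = Mul(-3465, Rational(1, 7131)) = Rational(-1155, 2377)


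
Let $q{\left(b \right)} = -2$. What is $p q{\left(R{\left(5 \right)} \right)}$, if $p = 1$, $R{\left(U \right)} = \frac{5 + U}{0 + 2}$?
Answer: $-2$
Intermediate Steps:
$R{\left(U \right)} = \frac{5}{2} + \frac{U}{2}$ ($R{\left(U \right)} = \frac{5 + U}{2} = \left(5 + U\right) \frac{1}{2} = \frac{5}{2} + \frac{U}{2}$)
$p q{\left(R{\left(5 \right)} \right)} = 1 \left(-2\right) = -2$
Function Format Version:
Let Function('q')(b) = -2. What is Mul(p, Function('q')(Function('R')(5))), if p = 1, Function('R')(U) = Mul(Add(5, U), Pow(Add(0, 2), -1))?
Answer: -2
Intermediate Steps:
Function('R')(U) = Add(Rational(5, 2), Mul(Rational(1, 2), U)) (Function('R')(U) = Mul(Add(5, U), Pow(2, -1)) = Mul(Add(5, U), Rational(1, 2)) = Add(Rational(5, 2), Mul(Rational(1, 2), U)))
Mul(p, Function('q')(Function('R')(5))) = Mul(1, -2) = -2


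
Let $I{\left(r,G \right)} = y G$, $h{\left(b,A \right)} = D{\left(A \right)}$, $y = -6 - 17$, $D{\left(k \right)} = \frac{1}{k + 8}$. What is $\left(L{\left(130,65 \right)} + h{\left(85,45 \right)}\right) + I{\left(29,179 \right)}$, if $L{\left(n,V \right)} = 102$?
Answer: $- \frac{212794}{53} \approx -4015.0$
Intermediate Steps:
$D{\left(k \right)} = \frac{1}{8 + k}$
$y = -23$
$h{\left(b,A \right)} = \frac{1}{8 + A}$
$I{\left(r,G \right)} = - 23 G$
$\left(L{\left(130,65 \right)} + h{\left(85,45 \right)}\right) + I{\left(29,179 \right)} = \left(102 + \frac{1}{8 + 45}\right) - 4117 = \left(102 + \frac{1}{53}\right) - 4117 = \frac{5407}{53} - 4117 = - \frac{212794}{53}$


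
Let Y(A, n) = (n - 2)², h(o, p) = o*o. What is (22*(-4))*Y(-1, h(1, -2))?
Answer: -88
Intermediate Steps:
h(o, p) = o²
Y(A, n) = (-2 + n)²
(22*(-4))*Y(-1, h(1, -2)) = (22*(-4))*(-2 + 1²)² = -88*(-2 + 1)² = -88*(-1)² = -88*1 = -88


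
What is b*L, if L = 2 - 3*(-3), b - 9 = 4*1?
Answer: 143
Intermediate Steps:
b = 13 (b = 9 + 4*1 = 9 + 4 = 13)
L = 11 (L = 2 + 9 = 11)
b*L = 13*11 = 143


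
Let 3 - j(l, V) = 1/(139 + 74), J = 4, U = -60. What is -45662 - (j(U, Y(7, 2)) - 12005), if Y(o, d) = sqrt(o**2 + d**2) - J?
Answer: -7169579/213 ≈ -33660.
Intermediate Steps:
Y(o, d) = -4 + sqrt(d**2 + o**2) (Y(o, d) = sqrt(o**2 + d**2) - 1*4 = sqrt(d**2 + o**2) - 4 = -4 + sqrt(d**2 + o**2))
j(l, V) = 638/213 (j(l, V) = 3 - 1/(139 + 74) = 3 - 1/213 = 638/213)
-45662 - (j(U, Y(7, 2)) - 12005) = -45662 - (638/213 - 12005) = -45662 - 1*(-2556427/213) = -45662 + 2556427/213 = -7169579/213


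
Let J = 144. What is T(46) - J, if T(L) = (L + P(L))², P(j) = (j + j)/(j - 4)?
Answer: 960640/441 ≈ 2178.3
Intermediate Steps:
P(j) = 2*j/(-4 + j) (P(j) = (2*j)/(-4 + j) = 2*j/(-4 + j))
T(L) = (L + 2*L/(-4 + L))²
T(46) - J = 46²*(-2 + 46)²/(-4 + 46)² - 1*144 = 2116*44²/42² - 144 = 2116*(1/1764)*1936 - 144 = 1024144/441 - 144 = 960640/441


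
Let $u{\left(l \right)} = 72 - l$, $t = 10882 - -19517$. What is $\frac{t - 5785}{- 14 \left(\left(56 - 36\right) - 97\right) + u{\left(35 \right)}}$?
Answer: $\frac{24614}{1115} \approx 22.075$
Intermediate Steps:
$t = 30399$ ($t = 10882 + 19517 = 30399$)
$\frac{t - 5785}{- 14 \left(\left(56 - 36\right) - 97\right) + u{\left(35 \right)}} = \frac{30399 - 5785}{- 14 \left(\left(56 - 36\right) - 97\right) + \left(72 - 35\right)} = \frac{24614}{- 14 \left(\left(56 - 36\right) - 97\right) + \left(72 - 35\right)} = \frac{24614}{- 14 \left(20 - 97\right) + 37} = \frac{24614}{\left(-14\right) \left(-77\right) + 37} = \frac{24614}{1078 + 37} = \frac{24614}{1115}$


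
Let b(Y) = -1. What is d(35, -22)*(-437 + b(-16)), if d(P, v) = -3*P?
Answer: 45990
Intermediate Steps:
d(35, -22)*(-437 + b(-16)) = (-3*35)*(-437 - 1) = -105*(-438) = 45990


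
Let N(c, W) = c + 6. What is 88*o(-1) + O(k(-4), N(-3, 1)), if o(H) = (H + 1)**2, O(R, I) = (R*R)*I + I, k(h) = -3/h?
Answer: 75/16 ≈ 4.6875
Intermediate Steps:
N(c, W) = 6 + c
O(R, I) = I + I*R**2 (O(R, I) = R**2*I + I = I*R**2 + I = I + I*R**2)
o(H) = (1 + H)**2
88*o(-1) + O(k(-4), N(-3, 1)) = 88*(1 - 1)**2 + (6 - 3)*(1 + (-3/(-4))**2) = 88*0**2 + 3*(1 + (-3*(-1/4))**2) = 88*0 + 3*(1 + (3/4)**2) = 0 + 3*(1 + 9/16) = 0 + 3*(25/16) = 0 + 75/16 = 75/16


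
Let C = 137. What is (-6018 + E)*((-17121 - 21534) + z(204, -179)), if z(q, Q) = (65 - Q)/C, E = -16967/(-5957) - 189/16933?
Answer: 459004662523321760/1974167671 ≈ 2.3251e+8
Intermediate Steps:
E = 40882334/14409983 (E = -16967*(-1/5957) - 189*1/16933 = 16967/5957 - 27/2419 = 40882334/14409983 ≈ 2.8371)
z(q, Q) = 65/137 - Q/137 (z(q, Q) = (65 - Q)/137 = (65 - Q)*(1/137) = 65/137 - Q/137)
(-6018 + E)*((-17121 - 21534) + z(204, -179)) = (-6018 + 40882334/14409983)*((-17121 - 21534) + (65/137 - 1/137*(-179))) = -86678395360*(-38655 + (65/137 + 179/137))/14409983 = -86678395360*(-38655 + 244/137)/14409983 = -86678395360/14409983*(-5295491/137) = 459004662523321760/1974167671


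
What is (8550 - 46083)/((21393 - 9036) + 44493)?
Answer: -12511/18950 ≈ -0.66021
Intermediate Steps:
(8550 - 46083)/((21393 - 9036) + 44493) = -37533/(12357 + 44493) = -37533/56850 = -37533*1/56850 = -12511/18950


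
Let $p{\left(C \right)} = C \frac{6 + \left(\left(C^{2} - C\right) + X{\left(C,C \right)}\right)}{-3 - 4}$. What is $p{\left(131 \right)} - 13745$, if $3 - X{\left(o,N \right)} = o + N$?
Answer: $- \frac{2294002}{7} \approx -3.2771 \cdot 10^{5}$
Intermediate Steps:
$X{\left(o,N \right)} = 3 - N - o$ ($X{\left(o,N \right)} = 3 - \left(o + N\right) = 3 - \left(N + o\right) = 3 - N - o$)
$p{\left(C \right)} = C \left(- \frac{9}{7} - \frac{C^{2}}{7} + \frac{3 C}{7}\right)$ ($p{\left(C \right)} = C \frac{6 - \left(-3 - C^{2} + 3 C\right)}{-3 - 4} = C \frac{6 - \left(-3 - C^{2} + 3 C\right)}{-7} = C \left(6 + \left(3 + C^{2} - 3 C\right)\right) \left(- \frac{1}{7}\right) = C \left(9 + C^{2} - 3 C\right) \left(- \frac{1}{7}\right) = C \left(- \frac{9}{7} - \frac{C^{2}}{7} + \frac{3 C}{7}\right)$)
$p{\left(131 \right)} - 13745 = \frac{1}{7} \cdot 131 \left(-9 - 131^{2} + 3 \cdot 131\right) - 13745 = \frac{1}{7} \cdot 131 \left(-9 - 17161 + 393\right) - 13745 = \frac{1}{7} \cdot 131 \left(-16777\right) - 13745 = - \frac{2197787}{7} - 13745 = - \frac{2294002}{7}$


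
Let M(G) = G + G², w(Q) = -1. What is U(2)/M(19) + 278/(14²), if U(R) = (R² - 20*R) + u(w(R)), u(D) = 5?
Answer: 24891/18620 ≈ 1.3368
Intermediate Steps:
U(R) = 5 + R² - 20*R (U(R) = (R² - 20*R) + 5 = 5 + R² - 20*R)
U(2)/M(19) + 278/(14²) = (5 + 2² - 20*2)/((19*(1 + 19))) + 278/(14²) = (5 + 4 - 40)/((19*20)) + 278/196 = -31/380 + 278*(1/196) = -31*1/380 + 139/98 = -31/380 + 139/98 = 24891/18620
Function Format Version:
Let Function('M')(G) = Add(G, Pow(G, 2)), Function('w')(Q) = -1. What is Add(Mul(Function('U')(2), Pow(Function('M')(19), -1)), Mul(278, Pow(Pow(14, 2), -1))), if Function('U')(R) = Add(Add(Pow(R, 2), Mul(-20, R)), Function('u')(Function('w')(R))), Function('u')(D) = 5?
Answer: Rational(24891, 18620) ≈ 1.3368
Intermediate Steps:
Function('U')(R) = Add(5, Pow(R, 2), Mul(-20, R)) (Function('U')(R) = Add(Add(Pow(R, 2), Mul(-20, R)), 5) = Add(5, Pow(R, 2), Mul(-20, R)))
Add(Mul(Function('U')(2), Pow(Function('M')(19), -1)), Mul(278, Pow(Pow(14, 2), -1))) = Add(Mul(Add(5, Pow(2, 2), Mul(-20, 2)), Pow(Mul(19, Add(1, 19)), -1)), Mul(278, Pow(Pow(14, 2), -1))) = Add(Mul(Add(5, 4, -40), Pow(Mul(19, 20), -1)), Mul(278, Pow(196, -1))) = Add(Mul(-31, Pow(380, -1)), Mul(278, Rational(1, 196))) = Add(Mul(-31, Rational(1, 380)), Rational(139, 98)) = Add(Rational(-31, 380), Rational(139, 98)) = Rational(24891, 18620)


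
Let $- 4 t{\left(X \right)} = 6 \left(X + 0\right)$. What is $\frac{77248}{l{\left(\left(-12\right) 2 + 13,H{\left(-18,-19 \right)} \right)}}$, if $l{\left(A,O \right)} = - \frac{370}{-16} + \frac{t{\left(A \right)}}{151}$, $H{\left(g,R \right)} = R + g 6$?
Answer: $\frac{5489152}{1651} \approx 3324.7$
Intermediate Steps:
$t{\left(X \right)} = - \frac{3 X}{2}$ ($t{\left(X \right)} = - \frac{6 \left(X + 0\right)}{4} = - \frac{6 X}{4} = - \frac{3 X}{2}$)
$H{\left(g,R \right)} = R + 6 g$
$l{\left(A,O \right)} = \frac{185}{8} - \frac{3 A}{302}$ ($l{\left(A,O \right)} = - \frac{370}{-16} + \frac{\left(- \frac{3}{2}\right) A}{151} = \left(-370\right) \left(- \frac{1}{16}\right) + - \frac{3 A}{2} \cdot \frac{1}{151} = \frac{185}{8} - \frac{3 A}{302}$)
$\frac{77248}{l{\left(\left(-12\right) 2 + 13,H{\left(-18,-19 \right)} \right)}} = \frac{77248}{\frac{185}{8} - \frac{3 \left(\left(-12\right) 2 + 13\right)}{302}} = \frac{77248}{\frac{185}{8} - \frac{3 \left(-24 + 13\right)}{302}} = \frac{77248}{\frac{185}{8} - - \frac{33}{302}} = \frac{77248}{\frac{185}{8} + \frac{33}{302}} = \frac{77248}{\frac{28067}{1208}} = 77248 \cdot \frac{1208}{28067} = \frac{5489152}{1651}$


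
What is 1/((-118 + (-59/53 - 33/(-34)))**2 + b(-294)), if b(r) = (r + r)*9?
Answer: 3247204/28139225881 ≈ 0.00011540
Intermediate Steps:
b(r) = 18*r (b(r) = (2*r)*9 = 18*r)
1/((-118 + (-59/53 - 33/(-34)))**2 + b(-294)) = 1/((-118 + (-59/53 - 33/(-34)))**2 + 18*(-294)) = 1/((-118 + (-59*1/53 - 33*(-1/34)))**2 - 5292) = 1/((-118 + (-59/53 + 33/34))**2 - 5292) = 1/((-118 - 257/1802)**2 - 5292) = 1/((-212893/1802)**2 - 5292) = 1/(45323429449/3247204 - 5292) = 1/(28139225881/3247204) = 3247204/28139225881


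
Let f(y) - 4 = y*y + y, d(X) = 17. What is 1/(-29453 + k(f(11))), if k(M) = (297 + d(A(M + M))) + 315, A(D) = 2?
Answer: -1/28824 ≈ -3.4693e-5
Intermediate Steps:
f(y) = 4 + y + y² (f(y) = 4 + (y*y + y) = 4 + (y² + y) = 4 + (y + y²) = 4 + y + y²)
k(M) = 629 (k(M) = (297 + 17) + 315 = 314 + 315 = 629)
1/(-29453 + k(f(11))) = 1/(-29453 + 629) = 1/(-28824) = -1/28824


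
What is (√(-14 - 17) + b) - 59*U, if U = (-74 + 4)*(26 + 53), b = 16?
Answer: 326286 + I*√31 ≈ 3.2629e+5 + 5.5678*I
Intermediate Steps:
U = -5530 (U = -70*79 = -5530)
(√(-14 - 17) + b) - 59*U = (√(-14 - 17) + 16) - 59*(-5530) = (√(-31) + 16) + 326270 = (I*√31 + 16) + 326270 = (16 + I*√31) + 326270 = 326286 + I*√31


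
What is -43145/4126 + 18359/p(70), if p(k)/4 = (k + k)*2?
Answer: 13713417/2310560 ≈ 5.9351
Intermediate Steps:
p(k) = 16*k (p(k) = 4*((k + k)*2) = 4*((2*k)*2) = 4*(4*k) = 16*k)
-43145/4126 + 18359/p(70) = -43145/4126 + 18359/((16*70)) = -43145*1/4126 + 18359/1120 = -43145/4126 + 18359*(1/1120) = -43145/4126 + 18359/1120 = 13713417/2310560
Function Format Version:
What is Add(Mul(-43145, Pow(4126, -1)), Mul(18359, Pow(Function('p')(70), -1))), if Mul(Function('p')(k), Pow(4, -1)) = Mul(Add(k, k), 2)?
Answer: Rational(13713417, 2310560) ≈ 5.9351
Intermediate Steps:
Function('p')(k) = Mul(16, k) (Function('p')(k) = Mul(4, Mul(Add(k, k), 2)) = Mul(4, Mul(Mul(2, k), 2)) = Mul(4, Mul(4, k)) = Mul(16, k))
Add(Mul(-43145, Pow(4126, -1)), Mul(18359, Pow(Function('p')(70), -1))) = Add(Mul(-43145, Pow(4126, -1)), Mul(18359, Pow(Mul(16, 70), -1))) = Add(Mul(-43145, Rational(1, 4126)), Mul(18359, Pow(1120, -1))) = Add(Rational(-43145, 4126), Mul(18359, Rational(1, 1120))) = Add(Rational(-43145, 4126), Rational(18359, 1120)) = Rational(13713417, 2310560)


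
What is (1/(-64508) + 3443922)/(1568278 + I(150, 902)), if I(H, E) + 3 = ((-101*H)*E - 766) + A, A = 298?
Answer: -222160520375/780385078444 ≈ -0.28468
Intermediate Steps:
I(H, E) = -471 - 101*E*H (I(H, E) = -3 + (((-101*H)*E - 766) + 298) = -3 + ((-101*E*H - 766) + 298) = -3 + ((-766 - 101*E*H) + 298) = -3 + (-468 - 101*E*H) = -471 - 101*E*H)
(1/(-64508) + 3443922)/(1568278 + I(150, 902)) = (1/(-64508) + 3443922)/(1568278 + (-471 - 101*902*150)) = (-1/64508 + 3443922)/(1568278 + (-471 - 13665300)) = 222160520375/(64508*(1568278 - 13665771)) = (222160520375/64508)/(-12097493) = (222160520375/64508)*(-1/12097493) = -222160520375/780385078444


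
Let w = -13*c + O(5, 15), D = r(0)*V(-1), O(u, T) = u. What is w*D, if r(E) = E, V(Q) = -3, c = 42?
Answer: 0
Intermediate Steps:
D = 0 (D = 0*(-3) = 0)
w = -541 (w = -13*42 + 5 = -546 + 5 = -541)
w*D = -541*0 = 0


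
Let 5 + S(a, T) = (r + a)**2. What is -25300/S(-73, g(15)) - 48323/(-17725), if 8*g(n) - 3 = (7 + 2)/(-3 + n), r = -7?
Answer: -27883383/22670275 ≈ -1.2300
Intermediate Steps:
g(n) = 3/8 + 9/(8*(-3 + n)) (g(n) = 3/8 + ((7 + 2)/(-3 + n))/8 = 3/8 + (9/(-3 + n))/8 = 3/8 + 9/(8*(-3 + n)))
S(a, T) = -5 + (-7 + a)**2
-25300/S(-73, g(15)) - 48323/(-17725) = -25300/(-5 + (-7 - 73)**2) - 48323/(-17725) = -25300/(-5 + (-80)**2) - 48323*(-1/17725) = -25300/(-5 + 6400) + 48323/17725 = -25300/6395 + 48323/17725 = -25300*1/6395 + 48323/17725 = -5060/1279 + 48323/17725 = -27883383/22670275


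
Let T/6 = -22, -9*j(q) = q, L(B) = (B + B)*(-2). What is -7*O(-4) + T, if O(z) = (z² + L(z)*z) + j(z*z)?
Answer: 1948/9 ≈ 216.44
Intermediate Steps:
L(B) = -4*B (L(B) = (2*B)*(-2) = -4*B)
j(q) = -q/9
O(z) = -28*z²/9 (O(z) = (z² + (-4*z)*z) - z*z/9 = (z² - 4*z²) - z²/9 = -3*z² - z²/9 = -28*z²/9)
T = -132 (T = 6*(-22) = -132)
-7*O(-4) + T = -(-196)*(-4)²/9 - 132 = -(-196)*16/9 - 132 = -7*(-448/9) - 132 = 3136/9 - 132 = 1948/9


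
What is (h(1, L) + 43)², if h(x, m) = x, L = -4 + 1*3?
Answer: 1936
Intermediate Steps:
L = -1 (L = -4 + 3 = -1)
(h(1, L) + 43)² = (1 + 43)² = 44² = 1936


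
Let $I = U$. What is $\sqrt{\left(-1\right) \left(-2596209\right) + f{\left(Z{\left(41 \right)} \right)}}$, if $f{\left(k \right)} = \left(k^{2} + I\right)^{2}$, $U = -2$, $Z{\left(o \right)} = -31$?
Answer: $\sqrt{3515890} \approx 1875.1$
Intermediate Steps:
$I = -2$
$f{\left(k \right)} = \left(-2 + k^{2}\right)^{2}$ ($f{\left(k \right)} = \left(k^{2} - 2\right)^{2} = \left(-2 + k^{2}\right)^{2}$)
$\sqrt{\left(-1\right) \left(-2596209\right) + f{\left(Z{\left(41 \right)} \right)}} = \sqrt{\left(-1\right) \left(-2596209\right) + \left(-2 + \left(-31\right)^{2}\right)^{2}} = \sqrt{2596209 + \left(-2 + 961\right)^{2}} = \sqrt{2596209 + 959^{2}} = \sqrt{2596209 + 919681} = \sqrt{3515890}$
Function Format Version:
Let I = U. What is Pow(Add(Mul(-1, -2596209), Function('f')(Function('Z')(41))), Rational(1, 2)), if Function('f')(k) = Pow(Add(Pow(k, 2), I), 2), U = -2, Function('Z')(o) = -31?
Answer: Pow(3515890, Rational(1, 2)) ≈ 1875.1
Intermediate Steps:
I = -2
Function('f')(k) = Pow(Add(-2, Pow(k, 2)), 2) (Function('f')(k) = Pow(Add(Pow(k, 2), -2), 2) = Pow(Add(-2, Pow(k, 2)), 2))
Pow(Add(Mul(-1, -2596209), Function('f')(Function('Z')(41))), Rational(1, 2)) = Pow(Add(Mul(-1, -2596209), Pow(Add(-2, Pow(-31, 2)), 2)), Rational(1, 2)) = Pow(Add(2596209, Pow(Add(-2, 961), 2)), Rational(1, 2)) = Pow(Add(2596209, Pow(959, 2)), Rational(1, 2)) = Pow(Add(2596209, 919681), Rational(1, 2)) = Pow(3515890, Rational(1, 2))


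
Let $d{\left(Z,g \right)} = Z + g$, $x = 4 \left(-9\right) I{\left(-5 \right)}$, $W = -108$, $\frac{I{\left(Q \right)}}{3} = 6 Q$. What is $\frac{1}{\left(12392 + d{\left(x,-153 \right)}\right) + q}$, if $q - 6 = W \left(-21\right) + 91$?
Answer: $\frac{1}{17844} \approx 5.6041 \cdot 10^{-5}$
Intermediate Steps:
$I{\left(Q \right)} = 18 Q$ ($I{\left(Q \right)} = 3 \cdot 6 Q = 18 Q$)
$x = 3240$ ($x = 4 \left(-9\right) 18 \left(-5\right) = \left(-36\right) \left(-90\right) = 3240$)
$q = 2365$ ($q = 6 + \left(\left(-108\right) \left(-21\right) + 91\right) = 6 + \left(2268 + 91\right) = 6 + 2359 = 2365$)
$\frac{1}{\left(12392 + d{\left(x,-153 \right)}\right) + q} = \frac{1}{\left(12392 + \left(3240 - 153\right)\right) + 2365} = \frac{1}{\left(12392 + 3087\right) + 2365} = \frac{1}{15479 + 2365} = \frac{1}{17844}$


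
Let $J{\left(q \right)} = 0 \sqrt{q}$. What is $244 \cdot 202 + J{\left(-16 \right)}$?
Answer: $49288$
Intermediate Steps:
$J{\left(q \right)} = 0$
$244 \cdot 202 + J{\left(-16 \right)} = 244 \cdot 202 + 0 = 49288 + 0 = 49288$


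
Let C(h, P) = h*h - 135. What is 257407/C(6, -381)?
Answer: -257407/99 ≈ -2600.1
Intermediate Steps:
C(h, P) = -135 + h² (C(h, P) = h² - 135 = -135 + h²)
257407/C(6, -381) = 257407/(-135 + 6²) = 257407/(-135 + 36) = 257407/(-99) = 257407*(-1/99) = -257407/99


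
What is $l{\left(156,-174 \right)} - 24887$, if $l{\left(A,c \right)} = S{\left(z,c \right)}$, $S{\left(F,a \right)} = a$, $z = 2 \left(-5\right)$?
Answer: $-25061$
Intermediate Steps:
$z = -10$
$l{\left(A,c \right)} = c$
$l{\left(156,-174 \right)} - 24887 = -174 - 24887 = -25061$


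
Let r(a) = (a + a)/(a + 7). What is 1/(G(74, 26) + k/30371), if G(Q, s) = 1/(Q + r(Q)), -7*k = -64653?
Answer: 1305770774/414319083 ≈ 3.1516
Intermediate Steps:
k = 64653/7 (k = -1/7*(-64653) = 64653/7 ≈ 9236.1)
r(a) = 2*a/(7 + a) (r(a) = (2*a)/(7 + a) = 2*a/(7 + a))
G(Q, s) = 1/(Q + 2*Q/(7 + Q))
1/(G(74, 26) + k/30371) = 1/((7 + 74)/(74*(9 + 74)) + (64653/7)/30371) = 1/((1/74)*81/83 + (64653/7)*(1/30371)) = 1/((1/74)*(1/83)*81 + 64653/212597) = 1/(81/6142 + 64653/212597) = 1/(414319083/1305770774) = 1305770774/414319083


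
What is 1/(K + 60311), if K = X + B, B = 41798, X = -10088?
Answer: 1/92021 ≈ 1.0867e-5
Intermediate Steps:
K = 31710 (K = -10088 + 41798 = 31710)
1/(K + 60311) = 1/(31710 + 60311) = 1/92021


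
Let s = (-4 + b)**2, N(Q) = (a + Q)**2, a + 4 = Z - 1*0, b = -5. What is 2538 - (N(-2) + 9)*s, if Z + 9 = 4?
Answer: -7992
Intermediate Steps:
Z = -5 (Z = -9 + 4 = -5)
a = -9 (a = -4 + (-5 - 1*0) = -4 + (-5 + 0) = -4 - 5 = -9)
N(Q) = (-9 + Q)**2
s = 81 (s = (-4 - 5)**2 = (-9)**2 = 81)
2538 - (N(-2) + 9)*s = 2538 - ((-9 - 2)**2 + 9)*81 = 2538 - ((-11)**2 + 9)*81 = 2538 - (121 + 9)*81 = 2538 - 130*81 = 2538 - 1*10530 = 2538 - 10530 = -7992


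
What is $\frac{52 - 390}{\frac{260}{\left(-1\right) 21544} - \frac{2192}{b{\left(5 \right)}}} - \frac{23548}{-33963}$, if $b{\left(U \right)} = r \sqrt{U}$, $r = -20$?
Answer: $\frac{204636445465998632}{295869252097159617} - \frac{26865811375520 \sqrt{5}}{8711517006659} \approx -6.2043$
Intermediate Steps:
$b{\left(U \right)} = - 20 \sqrt{U}$
$\frac{52 - 390}{\frac{260}{\left(-1\right) 21544} - \frac{2192}{b{\left(5 \right)}}} - \frac{23548}{-33963} = \frac{52 - 390}{\frac{260}{\left(-1\right) 21544} - \frac{2192}{\left(-20\right) \sqrt{5}}} - \frac{23548}{-33963} = \frac{52 - 390}{\frac{260}{-21544} - 2192 \left(- \frac{\sqrt{5}}{100}\right)} - - \frac{23548}{33963} = - \frac{338}{260 \left(- \frac{1}{21544}\right) + \frac{548 \sqrt{5}}{25}} + \frac{23548}{33963} = - \frac{338}{- \frac{65}{5386} + \frac{548 \sqrt{5}}{25}} + \frac{23548}{33963} = \frac{23548}{33963} - \frac{338}{- \frac{65}{5386} + \frac{548 \sqrt{5}}{25}}$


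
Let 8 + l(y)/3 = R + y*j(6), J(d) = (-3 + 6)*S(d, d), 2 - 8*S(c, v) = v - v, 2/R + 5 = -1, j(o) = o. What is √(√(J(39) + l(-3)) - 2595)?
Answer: √(-10380 + 2*I*√313)/2 ≈ 0.086825 + 50.941*I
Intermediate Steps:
R = -⅓ (R = 2/(-5 - 1) = 2/(-6) = 2*(-⅙) = -⅓ ≈ -0.33333)
S(c, v) = ¼ (S(c, v) = ¼ - (v - v)/8 = ¼ - ⅛*0 = ¼ + 0 = ¼)
J(d) = ¾ (J(d) = (-3 + 6)*(¼) = 3*(¼) = ¾)
l(y) = -25 + 18*y (l(y) = -24 + 3*(-⅓ + y*6) = -24 + 3*(-⅓ + 6*y) = -24 + (-1 + 18*y) = -25 + 18*y)
√(√(J(39) + l(-3)) - 2595) = √(√(¾ + (-25 + 18*(-3))) - 2595) = √(√(¾ + (-25 - 54)) - 2595) = √(√(¾ - 79) - 2595) = √(√(-313/4) - 2595) = √(I*√313/2 - 2595) = √(-2595 + I*√313/2)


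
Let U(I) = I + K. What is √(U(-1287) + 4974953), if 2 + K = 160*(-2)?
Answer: 4*√310834 ≈ 2230.1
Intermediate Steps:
K = -322 (K = -2 + 160*(-2) = -2 - 320 = -322)
U(I) = -322 + I (U(I) = I - 322 = -322 + I)
√(U(-1287) + 4974953) = √((-322 - 1287) + 4974953) = √(-1609 + 4974953) = √4973344 = 4*√310834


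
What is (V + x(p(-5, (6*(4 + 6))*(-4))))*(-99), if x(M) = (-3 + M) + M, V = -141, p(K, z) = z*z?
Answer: -11390544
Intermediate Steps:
p(K, z) = z**2
x(M) = -3 + 2*M
(V + x(p(-5, (6*(4 + 6))*(-4))))*(-99) = (-141 + (-3 + 2*((6*(4 + 6))*(-4))**2))*(-99) = (-141 + (-3 + 2*((6*10)*(-4))**2))*(-99) = (-141 + (-3 + 2*(60*(-4))**2))*(-99) = (-141 + (-3 + 2*(-240)**2))*(-99) = (-141 + (-3 + 2*57600))*(-99) = (-141 + (-3 + 115200))*(-99) = (-141 + 115197)*(-99) = 115056*(-99) = -11390544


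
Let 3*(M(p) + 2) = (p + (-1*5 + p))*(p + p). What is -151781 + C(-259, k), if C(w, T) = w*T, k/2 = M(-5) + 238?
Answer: -299929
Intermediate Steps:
M(p) = -2 + 2*p*(-5 + 2*p)/3 (M(p) = -2 + ((p + (-1*5 + p))*(p + p))/3 = -2 + ((p + (-5 + p))*(2*p))/3 = -2 + ((-5 + 2*p)*(2*p))/3 = -2 + (2*p*(-5 + 2*p))/3 = -2 + 2*p*(-5 + 2*p)/3)
k = 572 (k = 2*((-2 - 10/3*(-5) + (4/3)*(-5)²) + 238) = 2*((-2 + 50/3 + (4/3)*25) + 238) = 2*((-2 + 50/3 + 100/3) + 238) = 2*(48 + 238) = 2*286 = 572)
C(w, T) = T*w
-151781 + C(-259, k) = -151781 + 572*(-259) = -151781 - 148148 = -299929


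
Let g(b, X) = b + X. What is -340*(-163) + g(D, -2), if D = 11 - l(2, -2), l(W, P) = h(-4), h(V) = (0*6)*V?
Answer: 55429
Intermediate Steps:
h(V) = 0 (h(V) = 0*V = 0)
l(W, P) = 0
D = 11 (D = 11 - 1*0 = 11 + 0 = 11)
g(b, X) = X + b
-340*(-163) + g(D, -2) = -340*(-163) + (-2 + 11) = 55420 + 9 = 55429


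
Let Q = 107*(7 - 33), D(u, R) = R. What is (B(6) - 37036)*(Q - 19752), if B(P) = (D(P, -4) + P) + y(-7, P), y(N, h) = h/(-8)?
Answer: 1669082113/2 ≈ 8.3454e+8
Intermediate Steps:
Q = -2782 (Q = 107*(-26) = -2782)
y(N, h) = -h/8
B(P) = -4 + 7*P/8 (B(P) = (-4 + P) - P/8 = -4 + 7*P/8)
(B(6) - 37036)*(Q - 19752) = ((-4 + (7/8)*6) - 37036)*(-2782 - 19752) = ((-4 + 21/4) - 37036)*(-22534) = (5/4 - 37036)*(-22534) = -148139/4*(-22534) = 1669082113/2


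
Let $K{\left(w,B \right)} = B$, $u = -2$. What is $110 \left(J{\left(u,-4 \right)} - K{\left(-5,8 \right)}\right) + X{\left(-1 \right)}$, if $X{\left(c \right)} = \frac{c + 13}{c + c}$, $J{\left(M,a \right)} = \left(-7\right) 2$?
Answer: $-2426$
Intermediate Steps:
$J{\left(M,a \right)} = -14$
$X{\left(c \right)} = \frac{13 + c}{2 c}$
$110 \left(J{\left(u,-4 \right)} - K{\left(-5,8 \right)}\right) + X{\left(-1 \right)} = 110 \left(-14 - 8\right) + \frac{13 - 1}{2 \left(-1\right)} = 110 \left(-14 - 8\right) + \frac{1}{2} \left(-1\right) 12 = 110 \left(-22\right) - 6 = -2420 - 6 = -2426$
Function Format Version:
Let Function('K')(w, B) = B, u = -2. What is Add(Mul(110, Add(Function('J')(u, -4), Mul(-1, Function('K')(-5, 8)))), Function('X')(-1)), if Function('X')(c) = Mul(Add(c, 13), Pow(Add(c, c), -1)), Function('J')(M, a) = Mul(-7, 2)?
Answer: -2426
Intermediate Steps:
Function('J')(M, a) = -14
Function('X')(c) = Mul(Rational(1, 2), Pow(c, -1), Add(13, c)) (Function('X')(c) = Mul(Add(13, c), Pow(Mul(2, c), -1)) = Mul(Add(13, c), Mul(Rational(1, 2), Pow(c, -1))) = Mul(Rational(1, 2), Pow(c, -1), Add(13, c)))
Add(Mul(110, Add(Function('J')(u, -4), Mul(-1, Function('K')(-5, 8)))), Function('X')(-1)) = Add(Mul(110, Add(-14, Mul(-1, 8))), Mul(Rational(1, 2), Pow(-1, -1), Add(13, -1))) = Add(Mul(110, Add(-14, -8)), Mul(Rational(1, 2), -1, 12)) = Add(Mul(110, -22), -6) = Add(-2420, -6) = -2426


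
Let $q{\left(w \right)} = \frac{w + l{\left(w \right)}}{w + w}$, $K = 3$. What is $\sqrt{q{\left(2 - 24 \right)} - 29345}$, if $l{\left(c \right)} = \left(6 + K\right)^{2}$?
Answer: $\frac{3 i \sqrt{1578181}}{22} \approx 171.31 i$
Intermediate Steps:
$l{\left(c \right)} = 81$ ($l{\left(c \right)} = \left(6 + 3\right)^{2} = 9^{2} = 81$)
$q{\left(w \right)} = \frac{81 + w}{2 w}$ ($q{\left(w \right)} = \frac{w + 81}{w + w} = \frac{81 + w}{2 w}$)
$\sqrt{q{\left(2 - 24 \right)} - 29345} = \sqrt{\frac{81 + \left(2 - 24\right)}{2 \left(2 - 24\right)} - 29345} = \sqrt{\frac{81 - 22}{2 \left(-22\right)} - 29345} = \sqrt{\frac{1}{2} \left(- \frac{1}{22}\right) 59 - 29345} = \sqrt{- \frac{59}{44} - 29345} = \sqrt{- \frac{1291239}{44}} = \frac{3 i \sqrt{1578181}}{22}$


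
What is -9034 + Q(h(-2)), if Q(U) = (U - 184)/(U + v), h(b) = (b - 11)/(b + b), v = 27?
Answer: -1093837/121 ≈ -9040.0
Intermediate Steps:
h(b) = (-11 + b)/(2*b) (h(b) = (-11 + b)/((2*b)) = (-11 + b)*(1/(2*b)) = (-11 + b)/(2*b))
Q(U) = (-184 + U)/(27 + U) (Q(U) = (U - 184)/(U + 27) = (-184 + U)/(27 + U))
-9034 + Q(h(-2)) = -9034 + (-184 + (½)*(-11 - 2)/(-2))/(27 + (½)*(-11 - 2)/(-2)) = -9034 + (-184 + (½)*(-½)*(-13))/(27 + (½)*(-½)*(-13)) = -9034 + (-184 + 13/4)/(27 + 13/4) = -9034 - 723/4/(121/4) = -9034 + (4/121)*(-723/4) = -9034 - 723/121 = -1093837/121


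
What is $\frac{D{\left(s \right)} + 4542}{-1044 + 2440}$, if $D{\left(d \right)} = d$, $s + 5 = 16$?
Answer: $\frac{4553}{1396} \approx 3.2615$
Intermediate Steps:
$s = 11$ ($s = -5 + 16 = 11$)
$\frac{D{\left(s \right)} + 4542}{-1044 + 2440} = \frac{11 + 4542}{-1044 + 2440} = \frac{4553}{1396}$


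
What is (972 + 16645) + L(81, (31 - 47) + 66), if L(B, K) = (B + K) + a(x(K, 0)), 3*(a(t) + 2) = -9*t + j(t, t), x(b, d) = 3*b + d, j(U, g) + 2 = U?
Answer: 52036/3 ≈ 17345.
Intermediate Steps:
j(U, g) = -2 + U
x(b, d) = d + 3*b
a(t) = -8/3 - 8*t/3 (a(t) = -2 + (-9*t + (-2 + t))/3 = -2 + (-2 - 8*t)/3 = -2 + (-⅔ - 8*t/3) = -8/3 - 8*t/3)
L(B, K) = -8/3 + B - 7*K (L(B, K) = (B + K) + (-8/3 - 8*(0 + 3*K)/3) = (B + K) + (-8/3 - 8*K) = -8/3 + B - 7*K)
(972 + 16645) + L(81, (31 - 47) + 66) = (972 + 16645) + (-8/3 + 81 - 7*((31 - 47) + 66)) = 17617 + (-8/3 + 81 - 7*(-16 + 66)) = 17617 + (-8/3 + 81 - 7*50) = 17617 + (-8/3 + 81 - 350) = 17617 - 815/3 = 52036/3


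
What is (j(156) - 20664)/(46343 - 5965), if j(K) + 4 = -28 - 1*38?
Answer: -10367/20189 ≈ -0.51350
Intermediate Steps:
j(K) = -70 (j(K) = -4 + (-28 - 1*38) = -4 + (-28 - 38) = -4 - 66 = -70)
(j(156) - 20664)/(46343 - 5965) = (-70 - 20664)/(46343 - 5965) = -20734/40378 = -20734*1/40378 = -10367/20189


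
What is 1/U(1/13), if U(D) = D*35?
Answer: 13/35 ≈ 0.37143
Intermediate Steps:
U(D) = 35*D
1/U(1/13) = 1/(35/13) = 13/35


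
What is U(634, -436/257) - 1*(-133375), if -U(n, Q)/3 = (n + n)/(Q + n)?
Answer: 10836363311/81251 ≈ 1.3337e+5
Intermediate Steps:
U(n, Q) = -6*n/(Q + n) (U(n, Q) = -3*(n + n)/(Q + n) = -3*2*n/(Q + n) = -6*n/(Q + n))
U(634, -436/257) - 1*(-133375) = -6*634/(-436/257 + 634) - 1*(-133375) = -6*634/(-436*1/257 + 634) + 133375 = -6*634/(-436/257 + 634) + 133375 = -6*634/162502/257 + 133375 = -6*634*257/162502 + 133375 = -488814/81251 + 133375 = 10836363311/81251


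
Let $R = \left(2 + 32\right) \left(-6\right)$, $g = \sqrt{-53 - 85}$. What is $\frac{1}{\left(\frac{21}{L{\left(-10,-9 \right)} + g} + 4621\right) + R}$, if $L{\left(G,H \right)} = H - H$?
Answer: $\frac{29026}{128207863} + \frac{i \sqrt{138}}{128207863} \approx 0.0002264 + 9.1627 \cdot 10^{-8} i$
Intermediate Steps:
$L{\left(G,H \right)} = 0$
$g = i \sqrt{138}$ ($g = \sqrt{-138} = i \sqrt{138} \approx 11.747 i$)
$R = -204$ ($R = 34 \left(-6\right) = -204$)
$\frac{1}{\left(\frac{21}{L{\left(-10,-9 \right)} + g} + 4621\right) + R} = \frac{1}{\left(\frac{21}{0 + i \sqrt{138}} + 4621\right) - 204} = \frac{1}{\left(\frac{21}{i \sqrt{138}} + 4621\right) - 204} = \frac{1}{\left(21 \left(- \frac{i \sqrt{138}}{138}\right) + 4621\right) - 204} = \frac{1}{\left(- \frac{7 i \sqrt{138}}{46} + 4621\right) - 204} = \frac{1}{\left(4621 - \frac{7 i \sqrt{138}}{46}\right) - 204} = \frac{1}{4417 - \frac{7 i \sqrt{138}}{46}}$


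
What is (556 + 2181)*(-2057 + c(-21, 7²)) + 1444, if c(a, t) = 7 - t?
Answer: -5743519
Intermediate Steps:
(556 + 2181)*(-2057 + c(-21, 7²)) + 1444 = (556 + 2181)*(-2057 + (7 - 1*7²)) + 1444 = 2737*(-2057 + (7 - 1*49)) + 1444 = 2737*(-2057 + (7 - 49)) + 1444 = 2737*(-2057 - 42) + 1444 = 2737*(-2099) + 1444 = -5744963 + 1444 = -5743519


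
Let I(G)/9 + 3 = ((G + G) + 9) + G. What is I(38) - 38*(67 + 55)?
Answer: -3556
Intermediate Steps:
I(G) = 54 + 27*G (I(G) = -27 + 9*(((G + G) + 9) + G) = -27 + 9*((2*G + 9) + G) = -27 + 9*((9 + 2*G) + G) = -27 + 9*(9 + 3*G) = -27 + (81 + 27*G) = 54 + 27*G)
I(38) - 38*(67 + 55) = (54 + 27*38) - 38*(67 + 55) = (54 + 1026) - 38*122 = 1080 - 1*4636 = 1080 - 4636 = -3556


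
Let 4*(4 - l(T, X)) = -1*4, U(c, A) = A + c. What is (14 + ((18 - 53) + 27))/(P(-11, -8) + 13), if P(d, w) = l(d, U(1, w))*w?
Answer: -2/9 ≈ -0.22222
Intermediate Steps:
l(T, X) = 5 (l(T, X) = 4 - (-1)*4/4 = 4 - ¼*(-4) = 4 + 1 = 5)
P(d, w) = 5*w
(14 + ((18 - 53) + 27))/(P(-11, -8) + 13) = (14 + ((18 - 53) + 27))/(5*(-8) + 13) = (14 + (-35 + 27))/(-40 + 13) = (14 - 8)/(-27) = 6*(-1/27) = -2/9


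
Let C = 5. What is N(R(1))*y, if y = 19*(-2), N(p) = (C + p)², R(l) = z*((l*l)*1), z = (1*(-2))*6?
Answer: -1862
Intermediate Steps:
z = -12 (z = -2*6 = -12)
R(l) = -12*l² (R(l) = -12*l*l = -12*l²)
N(p) = (5 + p)²
y = -38
N(R(1))*y = (5 - 12*1²)²*(-38) = (5 - 12*1)²*(-38) = (5 - 12)²*(-38) = (-7)²*(-38) = 49*(-38) = -1862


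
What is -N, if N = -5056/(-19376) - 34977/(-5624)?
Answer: -44134331/6810664 ≈ -6.4802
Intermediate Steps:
N = 44134331/6810664 (N = -5056*(-1/19376) - 34977*(-1/5624) = 316/1211 + 34977/5624 = 44134331/6810664 ≈ 6.4802)
-N = -1*44134331/6810664 = -44134331/6810664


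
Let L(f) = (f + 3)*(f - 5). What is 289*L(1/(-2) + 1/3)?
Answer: -152303/36 ≈ -4230.6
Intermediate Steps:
L(f) = (-5 + f)*(3 + f) (L(f) = (3 + f)*(-5 + f) = (-5 + f)*(3 + f))
289*L(1/(-2) + 1/3) = 289*(-15 + (1/(-2) + 1/3)² - 2*(1/(-2) + 1/3)) = 289*(-15 + (1*(-½) + 1*(⅓))² - 2*(1*(-½) + 1*(⅓))) = 289*(-15 + (-½ + ⅓)² - 2*(-½ + ⅓)) = 289*(-15 + (-⅙)² - 2*(-⅙)) = 289*(-15 + 1/36 + ⅓) = 289*(-527/36) = -152303/36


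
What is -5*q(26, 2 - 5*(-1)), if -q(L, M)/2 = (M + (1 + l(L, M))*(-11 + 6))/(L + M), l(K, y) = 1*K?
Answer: -1280/33 ≈ -38.788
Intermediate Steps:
l(K, y) = K
q(L, M) = -2*(-5 + M - 5*L)/(L + M) (q(L, M) = -2*(M + (1 + L)*(-11 + 6))/(L + M) = -2*(M + (1 + L)*(-5))/(L + M) = -2*(M + (-5 - 5*L))/(L + M) = -2*(-5 + M - 5*L)/(L + M))
-5*q(26, 2 - 5*(-1)) = -10*(5 - (2 - 5*(-1)) + 5*26)/(26 + (2 - 5*(-1))) = -10*(5 - (2 + 5) + 130)/(26 + (2 + 5)) = -10*(5 - 1*7 + 130)/(26 + 7) = -10*(5 - 7 + 130)/33 = -10*128/33 = -5*256/33 = -1280/33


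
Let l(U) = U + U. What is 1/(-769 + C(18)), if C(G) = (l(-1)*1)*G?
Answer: -1/805 ≈ -0.0012422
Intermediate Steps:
l(U) = 2*U
C(G) = -2*G (C(G) = ((2*(-1))*1)*G = (-2*1)*G = -2*G)
1/(-769 + C(18)) = 1/(-769 - 2*18) = 1/(-769 - 36) = 1/(-805) = -1/805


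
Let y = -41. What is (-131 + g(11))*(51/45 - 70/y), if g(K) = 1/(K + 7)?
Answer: -4117679/11070 ≈ -371.97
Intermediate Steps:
g(K) = 1/(7 + K)
(-131 + g(11))*(51/45 - 70/y) = (-131 + 1/(7 + 11))*(51/45 - 70/(-41)) = (-131 + 1/18)*(51*(1/45) - 70*(-1/41)) = (-131 + 1/18)*(17/15 + 70/41) = -2357/18*1747/615 = -4117679/11070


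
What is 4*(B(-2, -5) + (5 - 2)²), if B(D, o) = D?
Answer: 28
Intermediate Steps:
4*(B(-2, -5) + (5 - 2)²) = 4*(-2 + (5 - 2)²) = 4*(-2 + 3²) = 4*(-2 + 9) = 4*7 = 28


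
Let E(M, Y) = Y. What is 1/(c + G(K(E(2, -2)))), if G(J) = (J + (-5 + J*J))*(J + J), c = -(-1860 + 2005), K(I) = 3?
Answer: -1/103 ≈ -0.0097087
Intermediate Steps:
c = -145 (c = -1*145 = -145)
G(J) = 2*J*(-5 + J + J²) (G(J) = (J + (-5 + J²))*(2*J) = (-5 + J + J²)*(2*J) = 2*J*(-5 + J + J²))
1/(c + G(K(E(2, -2)))) = 1/(-145 + 2*3*(-5 + 3 + 3²)) = 1/(-145 + 2*3*(-5 + 3 + 9)) = 1/(-145 + 2*3*7) = 1/(-145 + 42) = 1/(-103) = -1/103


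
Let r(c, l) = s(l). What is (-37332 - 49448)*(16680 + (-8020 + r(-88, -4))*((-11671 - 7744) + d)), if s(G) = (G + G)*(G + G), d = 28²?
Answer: -12864693810480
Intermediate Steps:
d = 784
s(G) = 4*G² (s(G) = (2*G)*(2*G) = 4*G²)
r(c, l) = 4*l²
(-37332 - 49448)*(16680 + (-8020 + r(-88, -4))*((-11671 - 7744) + d)) = (-37332 - 49448)*(16680 + (-8020 + 4*(-4)²)*((-11671 - 7744) + 784)) = -86780*(16680 + (-8020 + 4*16)*(-19415 + 784)) = -86780*(16680 + (-8020 + 64)*(-18631)) = -86780*(16680 - 7956*(-18631)) = -86780*(16680 + 148228236) = -86780*148244916 = -12864693810480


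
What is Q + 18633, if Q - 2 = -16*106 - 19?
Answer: 16920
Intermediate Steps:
Q = -1713 (Q = 2 + (-16*106 - 19) = 2 + (-1696 - 19) = 2 - 1715 = -1713)
Q + 18633 = -1713 + 18633 = 16920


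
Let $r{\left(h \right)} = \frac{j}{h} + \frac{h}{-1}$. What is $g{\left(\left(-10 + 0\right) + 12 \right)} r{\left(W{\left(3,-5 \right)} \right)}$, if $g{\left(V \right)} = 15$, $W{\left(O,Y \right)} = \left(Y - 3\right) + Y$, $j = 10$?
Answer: $\frac{2385}{13} \approx 183.46$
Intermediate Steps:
$W{\left(O,Y \right)} = -3 + 2 Y$ ($W{\left(O,Y \right)} = \left(-3 + Y\right) + Y = -3 + 2 Y$)
$r{\left(h \right)} = - h + \frac{10}{h}$ ($r{\left(h \right)} = \frac{10}{h} + \frac{h}{-1} = \frac{10}{h} + h \left(-1\right) = \frac{10}{h} - h = - h + \frac{10}{h}$)
$g{\left(\left(-10 + 0\right) + 12 \right)} r{\left(W{\left(3,-5 \right)} \right)} = 15 \left(- (-3 + 2 \left(-5\right)) + \frac{10}{-3 + 2 \left(-5\right)}\right) = 15 \left(- (-3 - 10) + \frac{10}{-3 - 10}\right) = 15 \left(\left(-1\right) \left(-13\right) + \frac{10}{-13}\right) = 15 \left(13 + 10 \left(- \frac{1}{13}\right)\right) = 15 \left(13 - \frac{10}{13}\right) = 15 \cdot \frac{159}{13} = \frac{2385}{13}$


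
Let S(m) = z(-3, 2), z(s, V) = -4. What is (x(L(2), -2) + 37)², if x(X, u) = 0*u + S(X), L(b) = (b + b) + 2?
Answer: 1089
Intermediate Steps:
L(b) = 2 + 2*b (L(b) = 2*b + 2 = 2 + 2*b)
S(m) = -4
x(X, u) = -4 (x(X, u) = 0*u - 4 = 0 - 4 = -4)
(x(L(2), -2) + 37)² = (-4 + 37)² = 33² = 1089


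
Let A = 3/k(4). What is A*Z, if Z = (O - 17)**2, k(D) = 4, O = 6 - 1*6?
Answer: 867/4 ≈ 216.75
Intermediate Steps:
O = 0 (O = 6 - 6 = 0)
Z = 289 (Z = (0 - 17)**2 = (-17)**2 = 289)
A = 3/4 ≈ 0.75000
A*Z = (3/4)*289 = 867/4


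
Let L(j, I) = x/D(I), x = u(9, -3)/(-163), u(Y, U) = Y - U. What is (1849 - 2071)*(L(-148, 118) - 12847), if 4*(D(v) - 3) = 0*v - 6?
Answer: 464883318/163 ≈ 2.8520e+6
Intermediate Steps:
D(v) = 3/2 (D(v) = 3 + (0*v - 6)/4 = 3 + (0 - 6)/4 = 3 + (1/4)*(-6) = 3 - 3/2 = 3/2)
x = -12/163 (x = (9 - 1*(-3))/(-163) = (9 + 3)*(-1/163) = 12*(-1/163) = -12/163 ≈ -0.073620)
L(j, I) = -8/163 (L(j, I) = -12/(163*3/2) = -12/163*2/3 = -8/163)
(1849 - 2071)*(L(-148, 118) - 12847) = (1849 - 2071)*(-8/163 - 12847) = -222*(-2094069/163) = 464883318/163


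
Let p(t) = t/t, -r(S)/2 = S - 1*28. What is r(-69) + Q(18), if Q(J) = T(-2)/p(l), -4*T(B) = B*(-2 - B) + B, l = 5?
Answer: 389/2 ≈ 194.50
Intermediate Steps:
r(S) = 56 - 2*S (r(S) = -2*(S - 1*28) = -2*(S - 28) = -2*(-28 + S) = 56 - 2*S)
T(B) = -B/4 - B*(-2 - B)/4 (T(B) = -(B*(-2 - B) + B)/4 = -(B + B*(-2 - B))/4 = -B/4 - B*(-2 - B)/4)
p(t) = 1
Q(J) = ½ (Q(J) = ((¼)*(-2)*(1 - 2))/1 = ((¼)*(-2)*(-1))*1 = (½)*1 = ½)
r(-69) + Q(18) = (56 - 2*(-69)) + ½ = (56 + 138) + ½ = 194 + ½ = 389/2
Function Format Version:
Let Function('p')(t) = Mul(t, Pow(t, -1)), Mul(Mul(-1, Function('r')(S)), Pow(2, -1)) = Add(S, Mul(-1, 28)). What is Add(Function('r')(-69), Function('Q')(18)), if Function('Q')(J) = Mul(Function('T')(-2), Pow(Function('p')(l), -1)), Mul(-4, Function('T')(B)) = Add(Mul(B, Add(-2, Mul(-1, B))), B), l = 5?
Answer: Rational(389, 2) ≈ 194.50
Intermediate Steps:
Function('r')(S) = Add(56, Mul(-2, S)) (Function('r')(S) = Mul(-2, Add(S, Mul(-1, 28))) = Mul(-2, Add(S, -28)) = Mul(-2, Add(-28, S)) = Add(56, Mul(-2, S)))
Function('T')(B) = Add(Mul(Rational(-1, 4), B), Mul(Rational(-1, 4), B, Add(-2, Mul(-1, B)))) (Function('T')(B) = Mul(Rational(-1, 4), Add(Mul(B, Add(-2, Mul(-1, B))), B)) = Mul(Rational(-1, 4), Add(B, Mul(B, Add(-2, Mul(-1, B))))) = Add(Mul(Rational(-1, 4), B), Mul(Rational(-1, 4), B, Add(-2, Mul(-1, B)))))
Function('p')(t) = 1
Function('Q')(J) = Rational(1, 2) (Function('Q')(J) = Mul(Mul(Rational(1, 4), -2, Add(1, -2)), Pow(1, -1)) = Mul(Mul(Rational(1, 4), -2, -1), 1) = Mul(Rational(1, 2), 1) = Rational(1, 2))
Add(Function('r')(-69), Function('Q')(18)) = Add(Add(56, Mul(-2, -69)), Rational(1, 2)) = Add(Add(56, 138), Rational(1, 2)) = Add(194, Rational(1, 2)) = Rational(389, 2)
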